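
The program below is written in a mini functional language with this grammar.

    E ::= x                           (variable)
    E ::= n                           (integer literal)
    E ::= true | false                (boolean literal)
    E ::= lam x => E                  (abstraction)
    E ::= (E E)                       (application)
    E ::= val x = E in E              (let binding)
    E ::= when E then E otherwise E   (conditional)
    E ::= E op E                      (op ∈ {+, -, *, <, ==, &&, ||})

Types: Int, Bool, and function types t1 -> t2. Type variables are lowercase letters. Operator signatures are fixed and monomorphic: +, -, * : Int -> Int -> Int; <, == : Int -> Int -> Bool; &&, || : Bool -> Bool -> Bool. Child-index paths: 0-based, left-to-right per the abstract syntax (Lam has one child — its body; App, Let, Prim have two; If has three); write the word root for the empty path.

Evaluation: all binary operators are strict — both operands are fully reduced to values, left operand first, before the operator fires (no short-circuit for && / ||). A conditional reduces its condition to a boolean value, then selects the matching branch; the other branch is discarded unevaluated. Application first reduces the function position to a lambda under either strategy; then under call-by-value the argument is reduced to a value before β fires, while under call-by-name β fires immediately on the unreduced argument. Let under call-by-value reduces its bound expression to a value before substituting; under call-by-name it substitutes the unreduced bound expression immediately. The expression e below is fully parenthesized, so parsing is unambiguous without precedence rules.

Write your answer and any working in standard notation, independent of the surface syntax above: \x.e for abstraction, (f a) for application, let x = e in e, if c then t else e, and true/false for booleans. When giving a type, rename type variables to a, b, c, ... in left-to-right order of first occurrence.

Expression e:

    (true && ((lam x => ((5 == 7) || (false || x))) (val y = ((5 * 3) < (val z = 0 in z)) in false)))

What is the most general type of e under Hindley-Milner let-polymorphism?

Trace:
  unify Bool ~ Bool
  unify Int ~ Int
  unify Int ~ Int
  unify Bool ~ Bool
  unify Bool ~ Bool
x : a
  unify a ~ Bool
  unify Bool ~ Bool
\x._ : Bool -> Bool
  unify Int ~ Int
  unify Int ~ Int
  unify Int ~ Int
let z : Int
z : Int
  unify Int ~ Int
let y : Bool
  unify Bool -> Bool ~ Bool -> b
  unify Bool ~ Bool
  unify Bool ~ b
_ _ : Bool
  unify Bool ~ Bool

Answer: Bool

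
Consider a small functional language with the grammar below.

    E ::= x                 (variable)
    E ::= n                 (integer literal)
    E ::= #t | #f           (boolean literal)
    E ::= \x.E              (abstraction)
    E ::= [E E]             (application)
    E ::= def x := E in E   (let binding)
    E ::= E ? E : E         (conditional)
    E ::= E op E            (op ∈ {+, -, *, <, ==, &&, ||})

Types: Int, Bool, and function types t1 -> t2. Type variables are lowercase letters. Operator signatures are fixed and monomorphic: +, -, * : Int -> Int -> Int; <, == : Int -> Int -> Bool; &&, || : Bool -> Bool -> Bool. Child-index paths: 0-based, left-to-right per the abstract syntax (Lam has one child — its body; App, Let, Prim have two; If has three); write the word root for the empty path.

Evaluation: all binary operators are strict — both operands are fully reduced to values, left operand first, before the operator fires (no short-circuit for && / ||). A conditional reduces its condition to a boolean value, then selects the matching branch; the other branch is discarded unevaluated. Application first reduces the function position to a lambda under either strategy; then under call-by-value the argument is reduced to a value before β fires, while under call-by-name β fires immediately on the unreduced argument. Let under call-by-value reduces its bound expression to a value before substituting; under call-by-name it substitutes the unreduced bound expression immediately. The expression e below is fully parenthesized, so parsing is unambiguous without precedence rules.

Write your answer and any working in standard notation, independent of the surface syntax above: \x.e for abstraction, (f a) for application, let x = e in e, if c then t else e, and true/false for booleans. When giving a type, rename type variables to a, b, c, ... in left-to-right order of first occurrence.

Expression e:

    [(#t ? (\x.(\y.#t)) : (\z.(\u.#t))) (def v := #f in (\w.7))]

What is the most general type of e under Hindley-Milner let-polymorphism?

Answer: a -> Bool

Trace:
  unify Bool ~ Bool
\y._ : b -> Bool
\x._ : a -> b -> Bool
\u._ : d -> Bool
\z._ : c -> d -> Bool
  unify a -> b -> Bool ~ c -> d -> Bool
  unify a ~ c
  unify b -> Bool ~ d -> Bool
  unify b ~ d
  unify Bool ~ Bool
let v : Bool
\w._ : e -> Int
  unify c -> d -> Bool ~ (e -> Int) -> f
  unify c ~ e -> Int
  unify d -> Bool ~ f
_ _ : d -> Bool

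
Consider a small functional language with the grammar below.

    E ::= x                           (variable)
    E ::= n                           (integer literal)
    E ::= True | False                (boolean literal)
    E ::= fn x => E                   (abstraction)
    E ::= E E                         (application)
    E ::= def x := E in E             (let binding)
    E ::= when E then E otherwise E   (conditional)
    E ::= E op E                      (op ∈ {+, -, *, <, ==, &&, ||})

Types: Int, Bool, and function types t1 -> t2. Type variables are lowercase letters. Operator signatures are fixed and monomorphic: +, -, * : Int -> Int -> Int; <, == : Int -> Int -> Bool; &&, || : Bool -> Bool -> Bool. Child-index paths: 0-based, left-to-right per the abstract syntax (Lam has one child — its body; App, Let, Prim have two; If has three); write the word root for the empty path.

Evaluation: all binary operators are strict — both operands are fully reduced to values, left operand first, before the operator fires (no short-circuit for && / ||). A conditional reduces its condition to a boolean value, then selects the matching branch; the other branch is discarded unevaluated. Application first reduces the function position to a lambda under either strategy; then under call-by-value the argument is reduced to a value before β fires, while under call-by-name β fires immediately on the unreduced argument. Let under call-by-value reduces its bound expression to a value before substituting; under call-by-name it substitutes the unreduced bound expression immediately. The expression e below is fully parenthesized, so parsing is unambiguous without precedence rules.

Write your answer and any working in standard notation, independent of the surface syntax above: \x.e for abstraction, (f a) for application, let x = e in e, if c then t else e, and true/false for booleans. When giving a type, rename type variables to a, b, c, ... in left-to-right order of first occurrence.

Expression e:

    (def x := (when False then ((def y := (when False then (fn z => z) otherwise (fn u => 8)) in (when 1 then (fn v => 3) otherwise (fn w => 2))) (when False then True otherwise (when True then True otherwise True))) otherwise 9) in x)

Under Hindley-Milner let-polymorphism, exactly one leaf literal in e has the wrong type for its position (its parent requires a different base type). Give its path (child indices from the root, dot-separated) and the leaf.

Answer: 0.1.0.1.0 : 1

Trace:
  unify Bool ~ Bool
  unify Bool ~ Bool
z : a
\z._ : a -> a
\u._ : b -> Int
  unify a -> a ~ b -> Int
  unify a ~ b
  unify b ~ Int
let y : Int -> Int
  unify Int ~ Bool
  FAIL: mismatch Int ~ Bool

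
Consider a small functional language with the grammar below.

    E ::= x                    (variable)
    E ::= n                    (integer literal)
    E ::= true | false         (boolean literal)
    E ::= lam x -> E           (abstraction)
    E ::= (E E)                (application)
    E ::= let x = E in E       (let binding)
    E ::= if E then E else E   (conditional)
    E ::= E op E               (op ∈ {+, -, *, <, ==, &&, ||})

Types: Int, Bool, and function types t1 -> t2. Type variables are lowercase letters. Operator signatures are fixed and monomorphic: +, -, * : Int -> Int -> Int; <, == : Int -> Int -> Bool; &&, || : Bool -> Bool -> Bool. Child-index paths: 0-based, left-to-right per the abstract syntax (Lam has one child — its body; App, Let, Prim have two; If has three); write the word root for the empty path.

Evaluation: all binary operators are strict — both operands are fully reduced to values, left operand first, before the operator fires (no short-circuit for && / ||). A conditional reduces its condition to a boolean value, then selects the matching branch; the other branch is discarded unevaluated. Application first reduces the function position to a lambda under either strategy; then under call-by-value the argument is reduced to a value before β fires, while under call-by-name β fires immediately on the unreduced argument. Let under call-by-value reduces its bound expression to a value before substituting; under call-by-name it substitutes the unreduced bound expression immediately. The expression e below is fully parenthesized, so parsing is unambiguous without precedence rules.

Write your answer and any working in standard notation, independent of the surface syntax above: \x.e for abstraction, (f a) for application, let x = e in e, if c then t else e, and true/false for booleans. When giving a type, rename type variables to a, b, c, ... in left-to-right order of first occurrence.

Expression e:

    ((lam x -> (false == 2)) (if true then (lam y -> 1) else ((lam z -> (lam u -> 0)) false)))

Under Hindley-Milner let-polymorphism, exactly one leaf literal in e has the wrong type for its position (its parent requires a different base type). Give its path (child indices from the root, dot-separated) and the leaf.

Derivation:
  unify Bool ~ Int
  FAIL: mismatch Bool ~ Int

Answer: 0.0.0 : false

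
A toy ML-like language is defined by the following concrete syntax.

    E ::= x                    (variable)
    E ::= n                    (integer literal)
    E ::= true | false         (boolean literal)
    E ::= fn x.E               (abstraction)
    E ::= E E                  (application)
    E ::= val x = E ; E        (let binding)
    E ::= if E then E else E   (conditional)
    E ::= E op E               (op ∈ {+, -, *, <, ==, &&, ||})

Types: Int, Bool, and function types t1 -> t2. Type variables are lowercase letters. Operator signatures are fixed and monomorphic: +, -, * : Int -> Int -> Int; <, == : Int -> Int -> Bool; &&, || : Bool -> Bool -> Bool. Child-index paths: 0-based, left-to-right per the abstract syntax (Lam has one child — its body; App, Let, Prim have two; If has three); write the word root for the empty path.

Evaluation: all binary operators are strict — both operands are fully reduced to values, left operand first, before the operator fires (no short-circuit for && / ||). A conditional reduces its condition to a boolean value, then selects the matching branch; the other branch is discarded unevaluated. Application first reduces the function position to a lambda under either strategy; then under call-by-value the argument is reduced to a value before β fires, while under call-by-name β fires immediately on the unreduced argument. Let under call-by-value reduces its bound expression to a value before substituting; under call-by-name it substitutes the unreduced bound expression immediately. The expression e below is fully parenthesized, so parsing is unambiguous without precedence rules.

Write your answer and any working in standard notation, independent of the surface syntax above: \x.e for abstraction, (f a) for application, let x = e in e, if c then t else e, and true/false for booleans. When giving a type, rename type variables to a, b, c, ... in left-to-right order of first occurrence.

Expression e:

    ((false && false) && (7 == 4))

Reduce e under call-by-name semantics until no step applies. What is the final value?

Derivation:
step 0: ((false && false) && (7 == 4))
step 1: [delta@0] (false && (7 == 4))
step 2: [delta@1] (false && false)
step 3: [delta@root] false

Answer: false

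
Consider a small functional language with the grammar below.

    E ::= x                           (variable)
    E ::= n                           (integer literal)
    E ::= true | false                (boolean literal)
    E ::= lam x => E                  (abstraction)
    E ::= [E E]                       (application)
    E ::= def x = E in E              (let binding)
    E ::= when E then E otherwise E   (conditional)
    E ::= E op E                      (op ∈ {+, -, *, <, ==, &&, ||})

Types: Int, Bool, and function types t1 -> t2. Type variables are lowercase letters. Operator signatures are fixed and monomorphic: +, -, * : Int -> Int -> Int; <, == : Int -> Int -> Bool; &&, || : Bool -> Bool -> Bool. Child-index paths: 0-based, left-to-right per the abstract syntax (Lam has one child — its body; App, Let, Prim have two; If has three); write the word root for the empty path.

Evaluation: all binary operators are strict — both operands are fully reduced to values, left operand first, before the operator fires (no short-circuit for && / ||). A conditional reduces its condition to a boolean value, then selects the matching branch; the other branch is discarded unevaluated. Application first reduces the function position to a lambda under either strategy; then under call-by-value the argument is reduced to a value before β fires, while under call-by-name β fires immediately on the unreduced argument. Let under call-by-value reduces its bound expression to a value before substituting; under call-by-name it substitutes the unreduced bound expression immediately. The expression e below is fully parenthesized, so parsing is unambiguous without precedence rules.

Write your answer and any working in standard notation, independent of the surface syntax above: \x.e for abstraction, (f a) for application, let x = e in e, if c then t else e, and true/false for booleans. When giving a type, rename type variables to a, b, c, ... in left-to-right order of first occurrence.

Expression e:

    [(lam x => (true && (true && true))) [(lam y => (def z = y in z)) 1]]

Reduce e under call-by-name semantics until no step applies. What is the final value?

Trace:
step 0: ((\x.(true && (true && true))) ((\y.(let z = y in z)) 1))
step 1: [beta@root] (true && (true && true))
step 2: [delta@1] (true && true)
step 3: [delta@root] true

Answer: true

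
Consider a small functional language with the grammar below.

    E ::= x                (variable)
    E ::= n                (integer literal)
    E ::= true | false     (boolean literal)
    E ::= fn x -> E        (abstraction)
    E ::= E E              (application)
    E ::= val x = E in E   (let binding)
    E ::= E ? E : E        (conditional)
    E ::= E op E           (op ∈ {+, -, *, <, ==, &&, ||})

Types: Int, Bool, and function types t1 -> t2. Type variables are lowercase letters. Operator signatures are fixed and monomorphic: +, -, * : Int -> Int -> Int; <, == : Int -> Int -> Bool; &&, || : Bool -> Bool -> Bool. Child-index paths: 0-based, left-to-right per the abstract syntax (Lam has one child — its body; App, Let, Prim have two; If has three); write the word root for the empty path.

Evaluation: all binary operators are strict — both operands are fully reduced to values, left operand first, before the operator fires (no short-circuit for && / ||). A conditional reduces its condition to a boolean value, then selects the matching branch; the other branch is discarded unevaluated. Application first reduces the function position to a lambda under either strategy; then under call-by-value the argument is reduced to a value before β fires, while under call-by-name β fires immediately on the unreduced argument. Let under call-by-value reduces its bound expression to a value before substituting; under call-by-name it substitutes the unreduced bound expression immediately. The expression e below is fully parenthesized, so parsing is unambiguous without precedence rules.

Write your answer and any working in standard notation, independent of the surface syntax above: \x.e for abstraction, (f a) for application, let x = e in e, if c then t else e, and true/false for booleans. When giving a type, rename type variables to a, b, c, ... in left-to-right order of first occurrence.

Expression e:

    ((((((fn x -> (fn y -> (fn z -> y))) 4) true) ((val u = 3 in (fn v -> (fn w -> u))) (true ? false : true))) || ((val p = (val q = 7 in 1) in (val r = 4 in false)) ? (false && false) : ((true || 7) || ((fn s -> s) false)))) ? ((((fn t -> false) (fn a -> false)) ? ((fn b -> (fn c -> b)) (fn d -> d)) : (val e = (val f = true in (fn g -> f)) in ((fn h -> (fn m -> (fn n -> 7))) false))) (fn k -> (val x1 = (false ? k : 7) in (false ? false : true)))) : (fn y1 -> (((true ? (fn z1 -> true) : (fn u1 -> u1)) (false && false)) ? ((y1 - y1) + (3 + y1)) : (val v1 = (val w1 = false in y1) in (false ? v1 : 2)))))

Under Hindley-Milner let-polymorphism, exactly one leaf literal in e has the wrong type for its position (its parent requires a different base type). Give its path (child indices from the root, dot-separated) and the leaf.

Derivation:
y : b
\z._ : c -> b
\y._ : b -> c -> b
\x._ : a -> b -> c -> b
  unify a -> b -> c -> b ~ Int -> d
  unify a ~ Int
  unify b -> c -> b ~ d
_ _ : b -> c -> b
  unify b -> c -> b ~ Bool -> e
  unify b ~ Bool
  unify c -> Bool ~ e
_ _ : c -> Bool
let u : Int
u : Int
\w._ : g -> Int
\v._ : f -> g -> Int
  unify Bool ~ Bool
  unify Bool ~ Bool
  unify f -> g -> Int ~ Bool -> h
  unify f ~ Bool
  unify g -> Int ~ h
_ _ : g -> Int
  unify c -> Bool ~ (g -> Int) -> i
  unify c ~ g -> Int
  unify Bool ~ i
_ _ : Bool
  unify Bool ~ Bool
let q : Int
let p : Int
let r : Int
  unify Bool ~ Bool
  unify Bool ~ Bool
  unify Bool ~ Bool
  unify Bool ~ Bool
  unify Int ~ Bool
  FAIL: mismatch Int ~ Bool

Answer: 0.1.2.0.1 : 7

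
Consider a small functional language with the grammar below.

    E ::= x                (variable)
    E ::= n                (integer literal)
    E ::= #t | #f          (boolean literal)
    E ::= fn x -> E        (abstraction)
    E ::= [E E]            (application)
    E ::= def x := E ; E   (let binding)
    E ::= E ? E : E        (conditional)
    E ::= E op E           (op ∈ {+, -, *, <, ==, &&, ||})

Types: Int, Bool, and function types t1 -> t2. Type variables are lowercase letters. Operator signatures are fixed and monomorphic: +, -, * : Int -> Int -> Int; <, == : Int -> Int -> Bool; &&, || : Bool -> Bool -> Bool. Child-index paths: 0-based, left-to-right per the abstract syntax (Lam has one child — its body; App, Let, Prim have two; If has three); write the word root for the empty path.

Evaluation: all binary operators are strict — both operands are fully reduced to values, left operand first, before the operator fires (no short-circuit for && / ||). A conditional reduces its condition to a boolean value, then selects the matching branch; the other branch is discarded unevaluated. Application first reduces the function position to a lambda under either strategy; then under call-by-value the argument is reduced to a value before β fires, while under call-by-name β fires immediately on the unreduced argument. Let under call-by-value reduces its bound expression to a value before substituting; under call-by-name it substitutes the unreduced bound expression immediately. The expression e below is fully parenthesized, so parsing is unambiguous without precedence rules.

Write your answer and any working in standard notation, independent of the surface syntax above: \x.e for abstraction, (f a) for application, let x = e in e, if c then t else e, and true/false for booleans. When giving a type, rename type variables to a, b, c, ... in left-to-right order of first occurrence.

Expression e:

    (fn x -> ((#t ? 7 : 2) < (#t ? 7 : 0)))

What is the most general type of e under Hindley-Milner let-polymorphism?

Answer: a -> Bool

Derivation:
  unify Bool ~ Bool
  unify Int ~ Int
  unify Int ~ Int
  unify Bool ~ Bool
  unify Int ~ Int
  unify Int ~ Int
\x._ : a -> Bool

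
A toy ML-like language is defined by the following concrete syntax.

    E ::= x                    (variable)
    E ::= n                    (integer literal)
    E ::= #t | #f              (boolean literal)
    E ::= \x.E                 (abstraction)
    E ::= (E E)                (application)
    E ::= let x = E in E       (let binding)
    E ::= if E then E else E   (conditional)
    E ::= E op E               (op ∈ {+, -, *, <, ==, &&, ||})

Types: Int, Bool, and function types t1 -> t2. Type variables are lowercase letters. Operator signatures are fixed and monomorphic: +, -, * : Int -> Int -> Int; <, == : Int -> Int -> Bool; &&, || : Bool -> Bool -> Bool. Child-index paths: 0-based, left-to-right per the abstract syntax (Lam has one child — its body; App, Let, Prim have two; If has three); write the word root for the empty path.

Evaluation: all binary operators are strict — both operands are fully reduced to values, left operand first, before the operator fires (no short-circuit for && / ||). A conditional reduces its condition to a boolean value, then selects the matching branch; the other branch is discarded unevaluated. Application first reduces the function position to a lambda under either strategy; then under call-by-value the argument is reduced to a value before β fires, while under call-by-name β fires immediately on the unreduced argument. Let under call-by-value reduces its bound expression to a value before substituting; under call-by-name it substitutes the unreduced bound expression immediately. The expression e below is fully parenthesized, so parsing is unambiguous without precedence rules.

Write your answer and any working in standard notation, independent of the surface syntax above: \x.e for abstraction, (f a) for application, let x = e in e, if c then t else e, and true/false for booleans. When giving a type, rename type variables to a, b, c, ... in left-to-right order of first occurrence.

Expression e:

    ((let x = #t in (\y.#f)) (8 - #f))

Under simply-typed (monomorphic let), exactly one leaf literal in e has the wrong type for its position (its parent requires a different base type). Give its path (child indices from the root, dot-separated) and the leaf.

Trace:
let x : Bool
\y._ : a -> Bool
  unify Int ~ Int
  unify Bool ~ Int
  FAIL: mismatch Bool ~ Int

Answer: 1.1 : false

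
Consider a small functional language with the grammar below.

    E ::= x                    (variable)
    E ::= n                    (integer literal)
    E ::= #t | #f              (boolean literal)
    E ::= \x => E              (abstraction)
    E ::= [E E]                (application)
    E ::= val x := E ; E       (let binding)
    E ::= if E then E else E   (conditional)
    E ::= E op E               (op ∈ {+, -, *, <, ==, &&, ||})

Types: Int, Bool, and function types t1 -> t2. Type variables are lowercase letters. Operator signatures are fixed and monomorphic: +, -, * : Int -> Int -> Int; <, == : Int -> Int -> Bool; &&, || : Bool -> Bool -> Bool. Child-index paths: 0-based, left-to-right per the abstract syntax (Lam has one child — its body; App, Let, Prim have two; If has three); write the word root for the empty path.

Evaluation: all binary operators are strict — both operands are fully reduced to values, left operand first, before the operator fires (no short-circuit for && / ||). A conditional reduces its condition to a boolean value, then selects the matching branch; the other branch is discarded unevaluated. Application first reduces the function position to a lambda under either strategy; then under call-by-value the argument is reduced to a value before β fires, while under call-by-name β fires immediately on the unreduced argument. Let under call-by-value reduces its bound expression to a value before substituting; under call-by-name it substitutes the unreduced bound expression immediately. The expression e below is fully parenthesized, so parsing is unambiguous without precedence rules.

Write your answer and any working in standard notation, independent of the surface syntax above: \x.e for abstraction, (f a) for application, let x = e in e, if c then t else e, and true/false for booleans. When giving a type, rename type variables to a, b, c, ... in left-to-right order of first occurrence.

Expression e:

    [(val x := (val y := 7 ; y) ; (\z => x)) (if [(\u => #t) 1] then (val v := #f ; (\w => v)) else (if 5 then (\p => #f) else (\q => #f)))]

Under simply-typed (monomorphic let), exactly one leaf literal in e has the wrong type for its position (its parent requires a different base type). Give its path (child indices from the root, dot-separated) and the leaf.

Derivation:
let y : Int
y : Int
let x : Int
x : Int
\z._ : a -> Int
\u._ : b -> Bool
  unify b -> Bool ~ Int -> c
  unify b ~ Int
  unify Bool ~ c
_ _ : Bool
  unify Bool ~ Bool
let v : Bool
v : Bool
\w._ : d -> Bool
  unify Int ~ Bool
  FAIL: mismatch Int ~ Bool

Answer: 1.2.0 : 5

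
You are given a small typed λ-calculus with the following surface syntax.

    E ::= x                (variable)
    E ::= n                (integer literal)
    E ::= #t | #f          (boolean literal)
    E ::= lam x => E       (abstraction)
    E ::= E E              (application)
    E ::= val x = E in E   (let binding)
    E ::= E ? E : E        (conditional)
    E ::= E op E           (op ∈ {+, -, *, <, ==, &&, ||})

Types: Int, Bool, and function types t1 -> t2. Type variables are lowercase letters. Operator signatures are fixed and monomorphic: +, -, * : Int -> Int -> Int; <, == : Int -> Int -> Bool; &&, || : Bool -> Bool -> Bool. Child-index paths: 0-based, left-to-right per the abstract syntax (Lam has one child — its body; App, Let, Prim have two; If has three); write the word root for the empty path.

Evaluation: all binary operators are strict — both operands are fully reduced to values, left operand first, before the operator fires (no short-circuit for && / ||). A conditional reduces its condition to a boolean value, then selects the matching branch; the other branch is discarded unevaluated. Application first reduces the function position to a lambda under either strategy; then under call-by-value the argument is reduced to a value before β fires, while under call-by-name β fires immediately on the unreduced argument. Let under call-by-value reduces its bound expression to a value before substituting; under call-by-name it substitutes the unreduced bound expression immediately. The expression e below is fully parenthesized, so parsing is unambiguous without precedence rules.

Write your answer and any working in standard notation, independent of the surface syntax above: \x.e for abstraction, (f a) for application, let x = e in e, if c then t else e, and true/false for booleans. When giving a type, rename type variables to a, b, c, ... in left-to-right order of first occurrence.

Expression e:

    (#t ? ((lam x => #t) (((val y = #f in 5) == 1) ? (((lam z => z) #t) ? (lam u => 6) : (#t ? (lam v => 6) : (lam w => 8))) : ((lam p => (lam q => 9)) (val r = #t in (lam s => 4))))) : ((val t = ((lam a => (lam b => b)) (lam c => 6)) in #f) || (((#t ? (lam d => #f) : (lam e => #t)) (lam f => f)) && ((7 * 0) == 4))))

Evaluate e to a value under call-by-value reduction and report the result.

Answer: true

Working:
step 0: (if true then ((\x.true) (if ((let y = false in 5) == 1) then (if ((\z.z) true) then (\u.6) else (if true then (\v.6) else (\w.8))) else ((\p.(\q.9)) (let r = true in (\s.4))))) else ((let t = ((\a.(\b.b)) (\c.6)) in false) || (((if true then (\d.false) else (\e.true)) (\f.f)) && ((7 * 0) == 4))))
step 1: [if@root] ((\x.true) (if ((let y = false in 5) == 1) then (if ((\z.z) true) then (\u.6) else (if true then (\v.6) else (\w.8))) else ((\p.(\q.9)) (let r = true in (\s.4)))))
step 2: [let@1.0.0] ((\x.true) (if (5 == 1) then (if ((\z.z) true) then (\u.6) else (if true then (\v.6) else (\w.8))) else ((\p.(\q.9)) (let r = true in (\s.4)))))
step 3: [delta@1.0] ((\x.true) (if false then (if ((\z.z) true) then (\u.6) else (if true then (\v.6) else (\w.8))) else ((\p.(\q.9)) (let r = true in (\s.4)))))
step 4: [if@1] ((\x.true) ((\p.(\q.9)) (let r = true in (\s.4))))
step 5: [let@1.1] ((\x.true) ((\p.(\q.9)) (\s.4)))
step 6: [beta@1] ((\x.true) (\q.9))
step 7: [beta@root] true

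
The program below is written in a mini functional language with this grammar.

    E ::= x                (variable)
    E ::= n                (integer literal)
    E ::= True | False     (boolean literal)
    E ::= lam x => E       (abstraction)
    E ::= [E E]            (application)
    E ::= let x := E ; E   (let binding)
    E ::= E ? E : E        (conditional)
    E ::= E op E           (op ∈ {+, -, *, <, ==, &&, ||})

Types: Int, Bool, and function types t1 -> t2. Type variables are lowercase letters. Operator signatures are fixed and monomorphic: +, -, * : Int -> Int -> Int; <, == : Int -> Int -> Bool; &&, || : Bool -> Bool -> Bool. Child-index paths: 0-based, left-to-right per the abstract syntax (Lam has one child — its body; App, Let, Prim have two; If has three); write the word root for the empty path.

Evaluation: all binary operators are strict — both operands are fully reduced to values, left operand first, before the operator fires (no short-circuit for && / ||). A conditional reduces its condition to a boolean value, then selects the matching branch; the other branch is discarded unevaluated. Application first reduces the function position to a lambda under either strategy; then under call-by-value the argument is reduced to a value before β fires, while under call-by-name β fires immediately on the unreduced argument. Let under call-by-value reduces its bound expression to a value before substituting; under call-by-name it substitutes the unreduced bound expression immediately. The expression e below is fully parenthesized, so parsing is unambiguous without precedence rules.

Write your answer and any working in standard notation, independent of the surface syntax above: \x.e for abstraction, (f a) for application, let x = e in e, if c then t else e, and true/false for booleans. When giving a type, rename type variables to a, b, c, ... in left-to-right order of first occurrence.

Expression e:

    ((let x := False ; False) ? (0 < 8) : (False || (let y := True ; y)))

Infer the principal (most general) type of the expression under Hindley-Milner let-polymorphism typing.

Working:
let x : Bool
  unify Bool ~ Bool
  unify Int ~ Int
  unify Int ~ Int
  unify Bool ~ Bool
let y : Bool
y : Bool
  unify Bool ~ Bool
  unify Bool ~ Bool

Answer: Bool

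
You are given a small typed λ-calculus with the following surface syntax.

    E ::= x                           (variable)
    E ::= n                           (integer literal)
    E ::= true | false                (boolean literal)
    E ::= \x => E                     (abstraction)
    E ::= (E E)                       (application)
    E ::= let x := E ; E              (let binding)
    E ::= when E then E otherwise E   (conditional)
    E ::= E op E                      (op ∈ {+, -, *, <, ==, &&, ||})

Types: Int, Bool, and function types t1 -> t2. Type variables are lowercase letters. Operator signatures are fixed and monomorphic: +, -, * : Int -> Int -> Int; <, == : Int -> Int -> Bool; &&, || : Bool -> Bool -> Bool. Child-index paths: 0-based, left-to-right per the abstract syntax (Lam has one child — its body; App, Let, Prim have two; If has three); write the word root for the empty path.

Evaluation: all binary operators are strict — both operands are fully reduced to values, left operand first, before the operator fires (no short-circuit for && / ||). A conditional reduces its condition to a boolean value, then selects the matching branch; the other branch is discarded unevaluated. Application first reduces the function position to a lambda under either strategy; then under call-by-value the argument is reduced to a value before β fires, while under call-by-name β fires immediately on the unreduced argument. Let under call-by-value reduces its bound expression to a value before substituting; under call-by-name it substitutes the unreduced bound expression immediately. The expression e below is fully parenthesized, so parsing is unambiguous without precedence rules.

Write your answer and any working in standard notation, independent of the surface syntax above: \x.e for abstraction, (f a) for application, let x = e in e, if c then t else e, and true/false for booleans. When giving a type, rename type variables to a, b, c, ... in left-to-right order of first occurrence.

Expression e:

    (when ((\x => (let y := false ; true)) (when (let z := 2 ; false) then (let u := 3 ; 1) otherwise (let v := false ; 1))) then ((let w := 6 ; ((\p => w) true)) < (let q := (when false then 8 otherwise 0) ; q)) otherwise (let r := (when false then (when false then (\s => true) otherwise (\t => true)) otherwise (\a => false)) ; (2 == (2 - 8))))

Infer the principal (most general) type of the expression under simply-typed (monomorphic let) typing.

Derivation:
let y : Bool
\x._ : a -> Bool
let z : Int
  unify Bool ~ Bool
let u : Int
let v : Bool
  unify Int ~ Int
  unify a -> Bool ~ Int -> b
  unify a ~ Int
  unify Bool ~ b
_ _ : Bool
  unify Bool ~ Bool
let w : Int
w : Int
\p._ : c -> Int
  unify c -> Int ~ Bool -> d
  unify c ~ Bool
  unify Int ~ d
_ _ : Int
  unify Int ~ Int
  unify Bool ~ Bool
  unify Int ~ Int
let q : Int
q : Int
  unify Int ~ Int
  unify Bool ~ Bool
  unify Bool ~ Bool
\s._ : e -> Bool
\t._ : f -> Bool
  unify e -> Bool ~ f -> Bool
  unify e ~ f
  unify Bool ~ Bool
\a._ : g -> Bool
  unify f -> Bool ~ g -> Bool
  unify f ~ g
  unify Bool ~ Bool
let r : g -> Bool
  unify Int ~ Int
  unify Int ~ Int
  unify Int ~ Int
  unify Int ~ Int
  unify Bool ~ Bool

Answer: Bool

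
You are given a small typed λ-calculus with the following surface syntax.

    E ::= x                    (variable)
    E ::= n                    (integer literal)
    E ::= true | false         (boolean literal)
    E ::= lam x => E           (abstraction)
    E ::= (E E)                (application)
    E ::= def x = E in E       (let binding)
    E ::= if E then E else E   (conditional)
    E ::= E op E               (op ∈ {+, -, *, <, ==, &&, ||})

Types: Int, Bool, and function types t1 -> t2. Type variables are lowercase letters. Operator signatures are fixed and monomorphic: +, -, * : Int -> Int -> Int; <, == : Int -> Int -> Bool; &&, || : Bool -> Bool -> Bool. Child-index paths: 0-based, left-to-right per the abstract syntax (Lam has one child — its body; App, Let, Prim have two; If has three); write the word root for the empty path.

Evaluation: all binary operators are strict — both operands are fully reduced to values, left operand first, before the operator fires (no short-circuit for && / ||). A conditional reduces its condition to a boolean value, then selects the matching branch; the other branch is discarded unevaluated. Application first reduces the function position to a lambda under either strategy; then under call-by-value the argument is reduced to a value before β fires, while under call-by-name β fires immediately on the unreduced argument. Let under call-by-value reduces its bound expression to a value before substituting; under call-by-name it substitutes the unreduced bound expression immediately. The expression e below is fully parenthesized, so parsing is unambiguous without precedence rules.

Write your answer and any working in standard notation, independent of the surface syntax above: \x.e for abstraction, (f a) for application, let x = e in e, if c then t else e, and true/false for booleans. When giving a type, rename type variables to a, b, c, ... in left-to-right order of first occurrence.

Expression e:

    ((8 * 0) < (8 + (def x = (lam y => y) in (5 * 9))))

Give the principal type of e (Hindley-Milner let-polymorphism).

Working:
  unify Int ~ Int
  unify Int ~ Int
  unify Int ~ Int
  unify Int ~ Int
y : a
\y._ : a -> a
let x : forall. a -> a
  unify Int ~ Int
  unify Int ~ Int
  unify Int ~ Int
  unify Int ~ Int

Answer: Bool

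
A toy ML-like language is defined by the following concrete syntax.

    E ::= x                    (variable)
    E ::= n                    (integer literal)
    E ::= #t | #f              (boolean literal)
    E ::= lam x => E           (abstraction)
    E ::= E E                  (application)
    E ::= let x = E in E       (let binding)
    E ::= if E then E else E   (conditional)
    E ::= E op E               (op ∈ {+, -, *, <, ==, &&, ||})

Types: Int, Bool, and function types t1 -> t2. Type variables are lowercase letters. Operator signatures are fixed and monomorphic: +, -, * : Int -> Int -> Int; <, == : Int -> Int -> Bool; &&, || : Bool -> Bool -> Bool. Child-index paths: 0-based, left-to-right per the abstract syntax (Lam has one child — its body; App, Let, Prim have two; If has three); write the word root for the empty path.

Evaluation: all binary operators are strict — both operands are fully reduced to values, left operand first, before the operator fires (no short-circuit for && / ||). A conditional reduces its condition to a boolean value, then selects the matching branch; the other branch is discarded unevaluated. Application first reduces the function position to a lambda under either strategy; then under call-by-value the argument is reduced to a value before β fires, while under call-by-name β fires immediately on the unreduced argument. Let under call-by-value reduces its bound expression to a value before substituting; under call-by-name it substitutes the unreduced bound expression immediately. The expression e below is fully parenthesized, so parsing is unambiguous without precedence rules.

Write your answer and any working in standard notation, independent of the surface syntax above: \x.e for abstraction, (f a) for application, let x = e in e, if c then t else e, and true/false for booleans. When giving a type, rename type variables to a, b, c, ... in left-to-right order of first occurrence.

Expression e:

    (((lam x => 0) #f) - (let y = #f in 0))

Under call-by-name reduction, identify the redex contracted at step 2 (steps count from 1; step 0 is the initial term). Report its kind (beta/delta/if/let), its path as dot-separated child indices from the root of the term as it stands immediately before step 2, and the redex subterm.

Trace:
step 0: (((\x.0) false) - (let y = false in 0))
step 1: [beta@0] (0 - (let y = false in 0))
step 2: [let@1] (0 - 0)

Answer: let at 1 : (let y = false in 0)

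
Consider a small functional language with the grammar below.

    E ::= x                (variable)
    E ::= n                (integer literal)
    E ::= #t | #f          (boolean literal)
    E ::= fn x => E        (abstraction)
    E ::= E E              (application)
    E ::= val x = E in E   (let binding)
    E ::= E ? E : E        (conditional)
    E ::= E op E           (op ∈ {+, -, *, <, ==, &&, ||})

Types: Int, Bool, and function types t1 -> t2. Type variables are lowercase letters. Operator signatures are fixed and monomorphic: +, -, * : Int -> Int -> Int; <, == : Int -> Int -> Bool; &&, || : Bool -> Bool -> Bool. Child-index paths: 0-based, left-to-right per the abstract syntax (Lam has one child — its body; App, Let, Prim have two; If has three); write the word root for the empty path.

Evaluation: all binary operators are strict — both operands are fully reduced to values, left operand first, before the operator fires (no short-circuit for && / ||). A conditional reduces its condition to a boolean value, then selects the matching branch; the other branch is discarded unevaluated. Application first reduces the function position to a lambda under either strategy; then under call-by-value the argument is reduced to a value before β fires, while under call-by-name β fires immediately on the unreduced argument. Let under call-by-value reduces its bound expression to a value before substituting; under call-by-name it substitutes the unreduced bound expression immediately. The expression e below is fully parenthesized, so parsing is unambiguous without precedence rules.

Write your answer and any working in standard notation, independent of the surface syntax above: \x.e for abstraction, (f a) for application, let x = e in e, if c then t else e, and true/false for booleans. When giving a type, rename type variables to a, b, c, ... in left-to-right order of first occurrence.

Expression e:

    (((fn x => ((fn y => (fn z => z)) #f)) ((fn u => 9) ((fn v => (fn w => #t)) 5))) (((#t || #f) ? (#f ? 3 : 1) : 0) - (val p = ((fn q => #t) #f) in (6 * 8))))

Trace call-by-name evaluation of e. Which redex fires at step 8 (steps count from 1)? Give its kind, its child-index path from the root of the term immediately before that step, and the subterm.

Trace:
step 0: (((\x.((\y.(\z.z)) false)) ((\u.9) ((\v.(\w.true)) 5))) ((if (true || false) then (if false then 3 else 1) else 0) - (let p = ((\q.true) false) in (6 * 8))))
step 1: [beta@0] (((\y.(\z.z)) false) ((if (true || false) then (if false then 3 else 1) else 0) - (let p = ((\q.true) false) in (6 * 8))))
step 2: [beta@0] ((\z.z) ((if (true || false) then (if false then 3 else 1) else 0) - (let p = ((\q.true) false) in (6 * 8))))
step 3: [beta@root] ((if (true || false) then (if false then 3 else 1) else 0) - (let p = ((\q.true) false) in (6 * 8)))
step 4: [delta@0.0] ((if true then (if false then 3 else 1) else 0) - (let p = ((\q.true) false) in (6 * 8)))
step 5: [if@0] ((if false then 3 else 1) - (let p = ((\q.true) false) in (6 * 8)))
step 6: [if@0] (1 - (let p = ((\q.true) false) in (6 * 8)))
step 7: [let@1] (1 - (6 * 8))
step 8: [delta@1] (1 - 48)

Answer: delta at 1 : (6 * 8)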